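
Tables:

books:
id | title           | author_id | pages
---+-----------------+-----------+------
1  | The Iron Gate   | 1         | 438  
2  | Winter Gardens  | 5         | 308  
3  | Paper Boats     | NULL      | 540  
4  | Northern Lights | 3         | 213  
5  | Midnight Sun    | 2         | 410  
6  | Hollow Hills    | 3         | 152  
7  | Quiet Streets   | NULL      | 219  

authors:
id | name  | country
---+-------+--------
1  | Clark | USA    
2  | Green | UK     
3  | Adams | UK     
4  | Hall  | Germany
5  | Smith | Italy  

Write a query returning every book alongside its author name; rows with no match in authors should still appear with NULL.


LEFT JOIN keeps every row from books (the left table); where author_id has no match in authors, the author columns become NULL. Walk through each book:
  - book 1 (The Iron Gate): author_id=1 -> matches Clark
  - book 2 (Winter Gardens): author_id=5 -> matches Smith
  - book 3 (Paper Boats): author_id=NULL, no match -> kept with NULL
  - book 4 (Northern Lights): author_id=3 -> matches Adams
  - book 5 (Midnight Sun): author_id=2 -> matches Green
  - book 6 (Hollow Hills): author_id=3 -> matches Adams
  - book 7 (Quiet Streets): author_id=NULL, no match -> kept with NULL
All 7 rows appear; 2 have NULL author.

SQL:
SELECT a.title, b.name AS author
FROM books a
LEFT JOIN authors b ON a.author_id = b.id

Result:
title           | author
----------------+-------
The Iron Gate   | Clark 
Winter Gardens  | Smith 
Paper Boats     | NULL  
Northern Lights | Adams 
Midnight Sun    | Green 
Hollow Hills    | Adams 
Quiet Streets   | NULL  


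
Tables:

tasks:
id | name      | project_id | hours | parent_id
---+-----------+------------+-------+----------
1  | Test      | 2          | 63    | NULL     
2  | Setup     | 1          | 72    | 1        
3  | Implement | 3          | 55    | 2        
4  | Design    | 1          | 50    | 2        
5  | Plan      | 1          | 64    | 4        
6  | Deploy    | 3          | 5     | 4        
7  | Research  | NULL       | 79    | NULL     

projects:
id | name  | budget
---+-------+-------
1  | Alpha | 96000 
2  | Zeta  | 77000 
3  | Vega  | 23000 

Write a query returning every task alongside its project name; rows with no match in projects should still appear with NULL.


LEFT JOIN keeps every row from tasks (the left table); where project_id has no match in projects, the project columns become NULL. Walk through each task:
  - task 1 (Test): project_id=2 -> matches Zeta
  - task 2 (Setup): project_id=1 -> matches Alpha
  - task 3 (Implement): project_id=3 -> matches Vega
  - task 4 (Design): project_id=1 -> matches Alpha
  - task 5 (Plan): project_id=1 -> matches Alpha
  - task 6 (Deploy): project_id=3 -> matches Vega
  - task 7 (Research): project_id=NULL, no match -> kept with NULL
All 7 rows appear; 1 has NULL project.

SQL:
SELECT a.name, b.name AS project
FROM tasks a
LEFT JOIN projects b ON a.project_id = b.id

Result:
name      | project
----------+--------
Test      | Zeta   
Setup     | Alpha  
Implement | Vega   
Design    | Alpha  
Plan      | Alpha  
Deploy    | Vega   
Research  | NULL   


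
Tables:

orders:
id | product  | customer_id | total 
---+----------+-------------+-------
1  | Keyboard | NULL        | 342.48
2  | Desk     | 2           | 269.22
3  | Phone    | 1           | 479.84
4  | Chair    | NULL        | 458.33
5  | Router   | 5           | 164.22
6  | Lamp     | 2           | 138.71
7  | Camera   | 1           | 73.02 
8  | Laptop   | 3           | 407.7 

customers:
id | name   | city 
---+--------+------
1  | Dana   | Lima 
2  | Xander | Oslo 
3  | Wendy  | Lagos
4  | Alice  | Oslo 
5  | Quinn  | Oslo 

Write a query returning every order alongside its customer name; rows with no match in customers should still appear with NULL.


LEFT JOIN keeps every row from orders (the left table); where customer_id has no match in customers, the customer columns become NULL. Walk through each order:
  - order 1 (Keyboard): customer_id=NULL, no match -> kept with NULL
  - order 2 (Desk): customer_id=2 -> matches Xander
  - order 3 (Phone): customer_id=1 -> matches Dana
  - order 4 (Chair): customer_id=NULL, no match -> kept with NULL
  - order 5 (Router): customer_id=5 -> matches Quinn
  - order 6 (Lamp): customer_id=2 -> matches Xander
  - order 7 (Camera): customer_id=1 -> matches Dana
  - order 8 (Laptop): customer_id=3 -> matches Wendy
All 8 rows appear; 2 have NULL customer.

SQL:
SELECT a.product, b.name AS customer
FROM orders a
LEFT JOIN customers b ON a.customer_id = b.id

Result:
product  | customer
---------+---------
Keyboard | NULL    
Desk     | Xander  
Phone    | Dana    
Chair    | NULL    
Router   | Quinn   
Lamp     | Xander  
Camera   | Dana    
Laptop   | Wendy   


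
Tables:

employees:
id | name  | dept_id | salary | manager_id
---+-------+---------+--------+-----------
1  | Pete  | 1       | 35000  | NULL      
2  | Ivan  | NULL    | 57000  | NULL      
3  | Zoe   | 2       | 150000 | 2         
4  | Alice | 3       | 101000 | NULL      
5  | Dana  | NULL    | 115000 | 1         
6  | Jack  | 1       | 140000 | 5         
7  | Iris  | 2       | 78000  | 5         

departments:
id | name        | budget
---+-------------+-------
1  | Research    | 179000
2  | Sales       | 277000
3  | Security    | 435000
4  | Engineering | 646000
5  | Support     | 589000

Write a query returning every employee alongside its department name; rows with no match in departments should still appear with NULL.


LEFT JOIN keeps every row from employees (the left table); where dept_id has no match in departments, the department columns become NULL. Walk through each employee:
  - employee 1 (Pete): dept_id=1 -> matches Research
  - employee 2 (Ivan): dept_id=NULL, no match -> kept with NULL
  - employee 3 (Zoe): dept_id=2 -> matches Sales
  - employee 4 (Alice): dept_id=3 -> matches Security
  - employee 5 (Dana): dept_id=NULL, no match -> kept with NULL
  - employee 6 (Jack): dept_id=1 -> matches Research
  - employee 7 (Iris): dept_id=2 -> matches Sales
All 7 rows appear; 2 have NULL department.

SQL:
SELECT a.name, b.name AS department
FROM employees a
LEFT JOIN departments b ON a.dept_id = b.id

Result:
name  | department
------+-----------
Pete  | Research  
Ivan  | NULL      
Zoe   | Sales     
Alice | Security  
Dana  | NULL      
Jack  | Research  
Iris  | Sales     


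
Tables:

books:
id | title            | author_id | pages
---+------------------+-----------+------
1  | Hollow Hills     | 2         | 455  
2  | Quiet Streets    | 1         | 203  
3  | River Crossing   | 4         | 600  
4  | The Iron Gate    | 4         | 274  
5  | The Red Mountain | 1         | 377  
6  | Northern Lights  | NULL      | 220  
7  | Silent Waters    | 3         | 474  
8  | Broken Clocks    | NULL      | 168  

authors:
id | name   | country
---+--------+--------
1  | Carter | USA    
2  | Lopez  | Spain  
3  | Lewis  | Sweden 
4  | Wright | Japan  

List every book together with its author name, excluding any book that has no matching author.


INNER JOIN keeps only books rows whose author_id matches an id in authors. Walk through each book:
  - book 1 (Hollow Hills): author_id=2 -> matches Lopez
  - book 2 (Quiet Streets): author_id=1 -> matches Carter
  - book 3 (River Crossing): author_id=4 -> matches Wright
  - book 4 (The Iron Gate): author_id=4 -> matches Wright
  - book 5 (The Red Mountain): author_id=1 -> matches Carter
  - book 6 (Northern Lights): author_id=NULL, no match -> dropped
  - book 7 (Silent Waters): author_id=3 -> matches Lewis
  - book 8 (Broken Clocks): author_id=NULL, no match -> dropped
So 2 of 8 rows are dropped.

SQL:
SELECT a.title, b.name AS author
FROM books a
INNER JOIN authors b ON a.author_id = b.id

Result:
title            | author
-----------------+-------
Hollow Hills     | Lopez 
Quiet Streets    | Carter
River Crossing   | Wright
The Iron Gate    | Wright
The Red Mountain | Carter
Silent Waters    | Lewis 


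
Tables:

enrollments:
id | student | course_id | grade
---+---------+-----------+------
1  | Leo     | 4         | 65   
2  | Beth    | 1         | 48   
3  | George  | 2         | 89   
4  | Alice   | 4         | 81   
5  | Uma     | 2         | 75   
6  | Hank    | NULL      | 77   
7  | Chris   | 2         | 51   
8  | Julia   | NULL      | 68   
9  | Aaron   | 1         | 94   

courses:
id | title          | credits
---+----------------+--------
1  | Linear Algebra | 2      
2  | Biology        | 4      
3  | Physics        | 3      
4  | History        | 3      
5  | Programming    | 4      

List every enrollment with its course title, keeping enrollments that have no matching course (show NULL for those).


LEFT JOIN keeps every row from enrollments (the left table); where course_id has no match in courses, the course columns become NULL. Walk through each enrollment:
  - enrollment 1 (Leo): course_id=4 -> matches History
  - enrollment 2 (Beth): course_id=1 -> matches Linear Algebra
  - enrollment 3 (George): course_id=2 -> matches Biology
  - enrollment 4 (Alice): course_id=4 -> matches History
  - enrollment 5 (Uma): course_id=2 -> matches Biology
  - enrollment 6 (Hank): course_id=NULL, no match -> kept with NULL
  - enrollment 7 (Chris): course_id=2 -> matches Biology
  - enrollment 8 (Julia): course_id=NULL, no match -> kept with NULL
  - enrollment 9 (Aaron): course_id=1 -> matches Linear Algebra
All 9 rows appear; 2 have NULL course.

SQL:
SELECT a.student, b.title AS course
FROM enrollments a
LEFT JOIN courses b ON a.course_id = b.id

Result:
student | course        
--------+---------------
Leo     | History       
Beth    | Linear Algebra
George  | Biology       
Alice   | History       
Uma     | Biology       
Hank    | NULL          
Chris   | Biology       
Julia   | NULL          
Aaron   | Linear Algebra


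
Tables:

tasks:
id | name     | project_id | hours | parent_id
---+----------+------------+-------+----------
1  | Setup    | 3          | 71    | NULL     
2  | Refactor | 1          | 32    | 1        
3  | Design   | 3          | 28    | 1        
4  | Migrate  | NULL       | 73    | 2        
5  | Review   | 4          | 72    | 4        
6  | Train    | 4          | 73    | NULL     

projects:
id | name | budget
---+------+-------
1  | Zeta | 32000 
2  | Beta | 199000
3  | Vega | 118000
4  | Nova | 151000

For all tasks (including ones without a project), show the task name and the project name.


LEFT JOIN keeps every row from tasks (the left table); where project_id has no match in projects, the project columns become NULL. Walk through each task:
  - task 1 (Setup): project_id=3 -> matches Vega
  - task 2 (Refactor): project_id=1 -> matches Zeta
  - task 3 (Design): project_id=3 -> matches Vega
  - task 4 (Migrate): project_id=NULL, no match -> kept with NULL
  - task 5 (Review): project_id=4 -> matches Nova
  - task 6 (Train): project_id=4 -> matches Nova
All 6 rows appear; 1 has NULL project.

SQL:
SELECT a.name, b.name AS project
FROM tasks a
LEFT JOIN projects b ON a.project_id = b.id

Result:
name     | project
---------+--------
Setup    | Vega   
Refactor | Zeta   
Design   | Vega   
Migrate  | NULL   
Review   | Nova   
Train    | Nova   


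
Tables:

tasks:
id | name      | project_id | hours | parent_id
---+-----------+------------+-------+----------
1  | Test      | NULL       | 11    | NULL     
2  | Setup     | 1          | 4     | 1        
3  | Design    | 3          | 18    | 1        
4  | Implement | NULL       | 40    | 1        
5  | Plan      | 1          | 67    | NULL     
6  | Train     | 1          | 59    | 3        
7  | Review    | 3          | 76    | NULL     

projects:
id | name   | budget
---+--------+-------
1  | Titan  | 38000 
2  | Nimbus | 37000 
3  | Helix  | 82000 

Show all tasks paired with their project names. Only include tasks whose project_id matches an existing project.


INNER JOIN keeps only tasks rows whose project_id matches an id in projects. Walk through each task:
  - task 1 (Test): project_id=NULL, no match -> dropped
  - task 2 (Setup): project_id=1 -> matches Titan
  - task 3 (Design): project_id=3 -> matches Helix
  - task 4 (Implement): project_id=NULL, no match -> dropped
  - task 5 (Plan): project_id=1 -> matches Titan
  - task 6 (Train): project_id=1 -> matches Titan
  - task 7 (Review): project_id=3 -> matches Helix
So 2 of 7 rows are dropped.

SQL:
SELECT a.name, b.name AS project
FROM tasks a
INNER JOIN projects b ON a.project_id = b.id

Result:
name   | project
-------+--------
Setup  | Titan  
Design | Helix  
Plan   | Titan  
Train  | Titan  
Review | Helix  


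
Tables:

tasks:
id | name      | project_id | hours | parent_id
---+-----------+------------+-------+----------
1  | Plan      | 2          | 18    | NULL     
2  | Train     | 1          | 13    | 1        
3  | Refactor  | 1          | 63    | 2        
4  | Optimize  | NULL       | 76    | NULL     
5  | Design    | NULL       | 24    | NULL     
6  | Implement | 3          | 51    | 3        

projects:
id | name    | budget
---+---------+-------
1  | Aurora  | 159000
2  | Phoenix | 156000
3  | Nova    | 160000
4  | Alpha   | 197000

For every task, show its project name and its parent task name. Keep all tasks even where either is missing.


Two LEFT JOINs from the same base table tasks: one to projects via project_id, one to tasks itself via parent_id. Both are LEFT so every task is preserved.
Match against projects:
  - task 1 (Plan): project_id=2 -> matches Phoenix
  - task 2 (Train): project_id=1 -> matches Aurora
  - task 3 (Refactor): project_id=1 -> matches Aurora
  - task 4 (Optimize): project_id=NULL, no match -> kept with NULL
  - task 5 (Design): project_id=NULL, no match -> kept with NULL
  - task 6 (Implement): project_id=3 -> matches Nova
Match against tasks (self):
  - task 1 (Plan): parent_id=NULL -> NULL
  - task 2 (Train): parent_id=1 -> Plan
  - task 3 (Refactor): parent_id=2 -> Train
  - task 4 (Optimize): parent_id=NULL -> NULL
  - task 5 (Design): parent_id=NULL -> NULL
  - task 6 (Implement): parent_id=3 -> Refactor

SQL:
SELECT a.name, b.name AS project, c.name AS parent
FROM tasks a
LEFT JOIN projects b ON a.project_id = b.id
LEFT JOIN tasks c ON a.parent_id = c.id

Result:
name      | project | parent  
----------+---------+---------
Plan      | Phoenix | NULL    
Train     | Aurora  | Plan    
Refactor  | Aurora  | Train   
Optimize  | NULL    | NULL    
Design    | NULL    | NULL    
Implement | Nova    | Refactor


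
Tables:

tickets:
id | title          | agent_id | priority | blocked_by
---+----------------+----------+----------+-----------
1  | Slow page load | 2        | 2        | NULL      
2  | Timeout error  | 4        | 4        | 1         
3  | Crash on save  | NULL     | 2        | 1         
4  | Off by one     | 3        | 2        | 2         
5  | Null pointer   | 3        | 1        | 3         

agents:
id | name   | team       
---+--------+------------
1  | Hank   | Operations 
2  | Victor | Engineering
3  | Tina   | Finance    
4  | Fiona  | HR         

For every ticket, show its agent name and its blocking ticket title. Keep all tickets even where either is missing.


Two LEFT JOINs from the same base table tickets: one to agents via agent_id, one to tickets itself via blocked_by. Both are LEFT so every ticket is preserved.
Match against agents:
  - ticket 1 (Slow page load): agent_id=2 -> matches Victor
  - ticket 2 (Timeout error): agent_id=4 -> matches Fiona
  - ticket 3 (Crash on save): agent_id=NULL, no match -> kept with NULL
  - ticket 4 (Off by one): agent_id=3 -> matches Tina
  - ticket 5 (Null pointer): agent_id=3 -> matches Tina
Match against tickets (self):
  - ticket 1 (Slow page load): blocked_by=NULL -> NULL
  - ticket 2 (Timeout error): blocked_by=1 -> Slow page load
  - ticket 3 (Crash on save): blocked_by=1 -> Slow page load
  - ticket 4 (Off by one): blocked_by=2 -> Timeout error
  - ticket 5 (Null pointer): blocked_by=3 -> Crash on save

SQL:
SELECT a.title, b.name AS agent, c.title AS blocked_by
FROM tickets a
LEFT JOIN agents b ON a.agent_id = b.id
LEFT JOIN tickets c ON a.blocked_by = c.id

Result:
title          | agent  | blocked_by    
---------------+--------+---------------
Slow page load | Victor | NULL          
Timeout error  | Fiona  | Slow page load
Crash on save  | NULL   | Slow page load
Off by one     | Tina   | Timeout error 
Null pointer   | Tina   | Crash on save 


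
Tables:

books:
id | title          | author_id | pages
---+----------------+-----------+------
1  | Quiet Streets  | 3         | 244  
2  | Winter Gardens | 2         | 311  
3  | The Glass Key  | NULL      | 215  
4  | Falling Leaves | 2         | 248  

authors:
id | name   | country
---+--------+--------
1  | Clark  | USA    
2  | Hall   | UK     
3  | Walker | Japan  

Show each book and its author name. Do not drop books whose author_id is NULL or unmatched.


LEFT JOIN keeps every row from books (the left table); where author_id has no match in authors, the author columns become NULL. Walk through each book:
  - book 1 (Quiet Streets): author_id=3 -> matches Walker
  - book 2 (Winter Gardens): author_id=2 -> matches Hall
  - book 3 (The Glass Key): author_id=NULL, no match -> kept with NULL
  - book 4 (Falling Leaves): author_id=2 -> matches Hall
All 4 rows appear; 1 has NULL author.

SQL:
SELECT a.title, b.name AS author
FROM books a
LEFT JOIN authors b ON a.author_id = b.id

Result:
title          | author
---------------+-------
Quiet Streets  | Walker
Winter Gardens | Hall  
The Glass Key  | NULL  
Falling Leaves | Hall  


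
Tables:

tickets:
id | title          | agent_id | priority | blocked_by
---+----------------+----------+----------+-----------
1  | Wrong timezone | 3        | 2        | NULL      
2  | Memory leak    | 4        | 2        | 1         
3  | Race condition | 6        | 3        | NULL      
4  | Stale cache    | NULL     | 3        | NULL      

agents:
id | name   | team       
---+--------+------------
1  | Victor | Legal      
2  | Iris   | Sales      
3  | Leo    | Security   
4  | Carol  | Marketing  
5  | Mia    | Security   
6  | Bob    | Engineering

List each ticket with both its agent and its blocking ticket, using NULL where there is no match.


Two LEFT JOINs from the same base table tickets: one to agents via agent_id, one to tickets itself via blocked_by. Both are LEFT so every ticket is preserved.
Match against agents:
  - ticket 1 (Wrong timezone): agent_id=3 -> matches Leo
  - ticket 2 (Memory leak): agent_id=4 -> matches Carol
  - ticket 3 (Race condition): agent_id=6 -> matches Bob
  - ticket 4 (Stale cache): agent_id=NULL, no match -> kept with NULL
Match against tickets (self):
  - ticket 1 (Wrong timezone): blocked_by=NULL -> NULL
  - ticket 2 (Memory leak): blocked_by=1 -> Wrong timezone
  - ticket 3 (Race condition): blocked_by=NULL -> NULL
  - ticket 4 (Stale cache): blocked_by=NULL -> NULL

SQL:
SELECT a.title, b.name AS agent, c.title AS blocked_by
FROM tickets a
LEFT JOIN agents b ON a.agent_id = b.id
LEFT JOIN tickets c ON a.blocked_by = c.id

Result:
title          | agent | blocked_by    
---------------+-------+---------------
Wrong timezone | Leo   | NULL          
Memory leak    | Carol | Wrong timezone
Race condition | Bob   | NULL          
Stale cache    | NULL  | NULL          


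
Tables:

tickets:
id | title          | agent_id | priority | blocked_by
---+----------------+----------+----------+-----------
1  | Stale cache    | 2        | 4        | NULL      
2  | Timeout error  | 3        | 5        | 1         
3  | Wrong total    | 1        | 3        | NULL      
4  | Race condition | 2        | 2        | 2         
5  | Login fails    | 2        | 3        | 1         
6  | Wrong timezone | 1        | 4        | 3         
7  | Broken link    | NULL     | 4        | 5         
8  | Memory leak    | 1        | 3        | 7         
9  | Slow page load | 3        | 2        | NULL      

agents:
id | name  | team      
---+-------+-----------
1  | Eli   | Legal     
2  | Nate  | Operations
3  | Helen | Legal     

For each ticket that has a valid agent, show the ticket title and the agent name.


INNER JOIN keeps only tickets rows whose agent_id matches an id in agents. Walk through each ticket:
  - ticket 1 (Stale cache): agent_id=2 -> matches Nate
  - ticket 2 (Timeout error): agent_id=3 -> matches Helen
  - ticket 3 (Wrong total): agent_id=1 -> matches Eli
  - ticket 4 (Race condition): agent_id=2 -> matches Nate
  - ticket 5 (Login fails): agent_id=2 -> matches Nate
  - ticket 6 (Wrong timezone): agent_id=1 -> matches Eli
  - ticket 7 (Broken link): agent_id=NULL, no match -> dropped
  - ticket 8 (Memory leak): agent_id=1 -> matches Eli
  - ticket 9 (Slow page load): agent_id=3 -> matches Helen
So 1 of 9 rows is dropped.

SQL:
SELECT a.title, b.name AS agent
FROM tickets a
INNER JOIN agents b ON a.agent_id = b.id

Result:
title          | agent
---------------+------
Stale cache    | Nate 
Timeout error  | Helen
Wrong total    | Eli  
Race condition | Nate 
Login fails    | Nate 
Wrong timezone | Eli  
Memory leak    | Eli  
Slow page load | Helen


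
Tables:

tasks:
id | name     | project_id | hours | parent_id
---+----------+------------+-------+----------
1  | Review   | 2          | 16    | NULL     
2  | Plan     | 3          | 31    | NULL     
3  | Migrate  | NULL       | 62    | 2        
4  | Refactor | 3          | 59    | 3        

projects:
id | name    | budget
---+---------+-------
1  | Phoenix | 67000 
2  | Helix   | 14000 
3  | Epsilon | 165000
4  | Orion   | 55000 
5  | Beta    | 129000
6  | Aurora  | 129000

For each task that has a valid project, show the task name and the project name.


INNER JOIN keeps only tasks rows whose project_id matches an id in projects. Walk through each task:
  - task 1 (Review): project_id=2 -> matches Helix
  - task 2 (Plan): project_id=3 -> matches Epsilon
  - task 3 (Migrate): project_id=NULL, no match -> dropped
  - task 4 (Refactor): project_id=3 -> matches Epsilon
So 1 of 4 rows is dropped.

SQL:
SELECT a.name, b.name AS project
FROM tasks a
INNER JOIN projects b ON a.project_id = b.id

Result:
name     | project
---------+--------
Review   | Helix  
Plan     | Epsilon
Refactor | Epsilon


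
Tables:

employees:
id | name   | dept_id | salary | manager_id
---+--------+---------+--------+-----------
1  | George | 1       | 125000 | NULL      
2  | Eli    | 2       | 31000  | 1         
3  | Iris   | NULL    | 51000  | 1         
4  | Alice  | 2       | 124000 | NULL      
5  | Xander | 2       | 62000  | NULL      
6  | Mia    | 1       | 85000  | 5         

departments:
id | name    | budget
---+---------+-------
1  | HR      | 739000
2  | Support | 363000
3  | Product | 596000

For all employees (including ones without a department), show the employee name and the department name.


LEFT JOIN keeps every row from employees (the left table); where dept_id has no match in departments, the department columns become NULL. Walk through each employee:
  - employee 1 (George): dept_id=1 -> matches HR
  - employee 2 (Eli): dept_id=2 -> matches Support
  - employee 3 (Iris): dept_id=NULL, no match -> kept with NULL
  - employee 4 (Alice): dept_id=2 -> matches Support
  - employee 5 (Xander): dept_id=2 -> matches Support
  - employee 6 (Mia): dept_id=1 -> matches HR
All 6 rows appear; 1 has NULL department.

SQL:
SELECT a.name, b.name AS department
FROM employees a
LEFT JOIN departments b ON a.dept_id = b.id

Result:
name   | department
-------+-----------
George | HR        
Eli    | Support   
Iris   | NULL      
Alice  | Support   
Xander | Support   
Mia    | HR        


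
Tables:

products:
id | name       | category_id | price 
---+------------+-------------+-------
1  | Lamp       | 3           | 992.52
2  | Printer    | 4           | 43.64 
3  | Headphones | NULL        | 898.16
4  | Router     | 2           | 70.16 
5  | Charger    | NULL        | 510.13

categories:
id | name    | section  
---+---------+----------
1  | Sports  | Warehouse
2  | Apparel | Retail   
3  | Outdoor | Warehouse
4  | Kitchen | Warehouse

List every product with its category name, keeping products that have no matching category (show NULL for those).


LEFT JOIN keeps every row from products (the left table); where category_id has no match in categories, the category columns become NULL. Walk through each product:
  - product 1 (Lamp): category_id=3 -> matches Outdoor
  - product 2 (Printer): category_id=4 -> matches Kitchen
  - product 3 (Headphones): category_id=NULL, no match -> kept with NULL
  - product 4 (Router): category_id=2 -> matches Apparel
  - product 5 (Charger): category_id=NULL, no match -> kept with NULL
All 5 rows appear; 2 have NULL category.

SQL:
SELECT a.name, b.name AS category
FROM products a
LEFT JOIN categories b ON a.category_id = b.id

Result:
name       | category
-----------+---------
Lamp       | Outdoor 
Printer    | Kitchen 
Headphones | NULL    
Router     | Apparel 
Charger    | NULL    


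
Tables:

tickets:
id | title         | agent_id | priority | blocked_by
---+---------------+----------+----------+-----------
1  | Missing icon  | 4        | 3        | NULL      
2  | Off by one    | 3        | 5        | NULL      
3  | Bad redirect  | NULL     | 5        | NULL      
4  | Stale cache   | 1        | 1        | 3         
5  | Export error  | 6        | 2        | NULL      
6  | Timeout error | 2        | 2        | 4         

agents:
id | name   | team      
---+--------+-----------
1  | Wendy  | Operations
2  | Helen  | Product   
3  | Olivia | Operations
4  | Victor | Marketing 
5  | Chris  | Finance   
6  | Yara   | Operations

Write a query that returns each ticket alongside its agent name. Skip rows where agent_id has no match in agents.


INNER JOIN keeps only tickets rows whose agent_id matches an id in agents. Walk through each ticket:
  - ticket 1 (Missing icon): agent_id=4 -> matches Victor
  - ticket 2 (Off by one): agent_id=3 -> matches Olivia
  - ticket 3 (Bad redirect): agent_id=NULL, no match -> dropped
  - ticket 4 (Stale cache): agent_id=1 -> matches Wendy
  - ticket 5 (Export error): agent_id=6 -> matches Yara
  - ticket 6 (Timeout error): agent_id=2 -> matches Helen
So 1 of 6 rows is dropped.

SQL:
SELECT a.title, b.name AS agent
FROM tickets a
INNER JOIN agents b ON a.agent_id = b.id

Result:
title         | agent 
--------------+-------
Missing icon  | Victor
Off by one    | Olivia
Stale cache   | Wendy 
Export error  | Yara  
Timeout error | Helen 


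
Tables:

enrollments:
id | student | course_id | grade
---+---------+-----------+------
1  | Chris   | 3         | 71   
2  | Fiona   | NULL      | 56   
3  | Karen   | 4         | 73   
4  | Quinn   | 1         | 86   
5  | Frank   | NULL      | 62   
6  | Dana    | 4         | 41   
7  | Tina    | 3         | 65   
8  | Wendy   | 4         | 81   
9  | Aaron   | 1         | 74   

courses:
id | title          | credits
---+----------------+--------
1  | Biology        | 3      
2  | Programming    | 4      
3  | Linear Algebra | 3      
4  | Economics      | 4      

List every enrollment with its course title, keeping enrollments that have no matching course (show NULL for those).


LEFT JOIN keeps every row from enrollments (the left table); where course_id has no match in courses, the course columns become NULL. Walk through each enrollment:
  - enrollment 1 (Chris): course_id=3 -> matches Linear Algebra
  - enrollment 2 (Fiona): course_id=NULL, no match -> kept with NULL
  - enrollment 3 (Karen): course_id=4 -> matches Economics
  - enrollment 4 (Quinn): course_id=1 -> matches Biology
  - enrollment 5 (Frank): course_id=NULL, no match -> kept with NULL
  - enrollment 6 (Dana): course_id=4 -> matches Economics
  - enrollment 7 (Tina): course_id=3 -> matches Linear Algebra
  - enrollment 8 (Wendy): course_id=4 -> matches Economics
  - enrollment 9 (Aaron): course_id=1 -> matches Biology
All 9 rows appear; 2 have NULL course.

SQL:
SELECT a.student, b.title AS course
FROM enrollments a
LEFT JOIN courses b ON a.course_id = b.id

Result:
student | course        
--------+---------------
Chris   | Linear Algebra
Fiona   | NULL          
Karen   | Economics     
Quinn   | Biology       
Frank   | NULL          
Dana    | Economics     
Tina    | Linear Algebra
Wendy   | Economics     
Aaron   | Biology       


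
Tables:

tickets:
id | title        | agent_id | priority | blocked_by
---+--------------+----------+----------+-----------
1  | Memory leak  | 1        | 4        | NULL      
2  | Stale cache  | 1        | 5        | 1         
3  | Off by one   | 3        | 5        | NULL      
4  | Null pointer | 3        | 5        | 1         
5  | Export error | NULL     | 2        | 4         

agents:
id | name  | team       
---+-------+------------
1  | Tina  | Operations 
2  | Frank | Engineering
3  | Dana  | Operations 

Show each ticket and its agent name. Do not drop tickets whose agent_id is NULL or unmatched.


LEFT JOIN keeps every row from tickets (the left table); where agent_id has no match in agents, the agent columns become NULL. Walk through each ticket:
  - ticket 1 (Memory leak): agent_id=1 -> matches Tina
  - ticket 2 (Stale cache): agent_id=1 -> matches Tina
  - ticket 3 (Off by one): agent_id=3 -> matches Dana
  - ticket 4 (Null pointer): agent_id=3 -> matches Dana
  - ticket 5 (Export error): agent_id=NULL, no match -> kept with NULL
All 5 rows appear; 1 has NULL agent.

SQL:
SELECT a.title, b.name AS agent
FROM tickets a
LEFT JOIN agents b ON a.agent_id = b.id

Result:
title        | agent
-------------+------
Memory leak  | Tina 
Stale cache  | Tina 
Off by one   | Dana 
Null pointer | Dana 
Export error | NULL 


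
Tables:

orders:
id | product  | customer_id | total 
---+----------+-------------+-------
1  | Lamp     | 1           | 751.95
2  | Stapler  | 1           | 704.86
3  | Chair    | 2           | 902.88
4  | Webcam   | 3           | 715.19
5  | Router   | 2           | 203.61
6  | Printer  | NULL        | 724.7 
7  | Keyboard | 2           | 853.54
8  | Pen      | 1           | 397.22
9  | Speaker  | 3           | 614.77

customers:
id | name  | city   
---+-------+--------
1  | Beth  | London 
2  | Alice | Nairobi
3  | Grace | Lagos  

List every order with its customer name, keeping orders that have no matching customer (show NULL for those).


LEFT JOIN keeps every row from orders (the left table); where customer_id has no match in customers, the customer columns become NULL. Walk through each order:
  - order 1 (Lamp): customer_id=1 -> matches Beth
  - order 2 (Stapler): customer_id=1 -> matches Beth
  - order 3 (Chair): customer_id=2 -> matches Alice
  - order 4 (Webcam): customer_id=3 -> matches Grace
  - order 5 (Router): customer_id=2 -> matches Alice
  - order 6 (Printer): customer_id=NULL, no match -> kept with NULL
  - order 7 (Keyboard): customer_id=2 -> matches Alice
  - order 8 (Pen): customer_id=1 -> matches Beth
  - order 9 (Speaker): customer_id=3 -> matches Grace
All 9 rows appear; 1 has NULL customer.

SQL:
SELECT a.product, b.name AS customer
FROM orders a
LEFT JOIN customers b ON a.customer_id = b.id

Result:
product  | customer
---------+---------
Lamp     | Beth    
Stapler  | Beth    
Chair    | Alice   
Webcam   | Grace   
Router   | Alice   
Printer  | NULL    
Keyboard | Alice   
Pen      | Beth    
Speaker  | Grace   


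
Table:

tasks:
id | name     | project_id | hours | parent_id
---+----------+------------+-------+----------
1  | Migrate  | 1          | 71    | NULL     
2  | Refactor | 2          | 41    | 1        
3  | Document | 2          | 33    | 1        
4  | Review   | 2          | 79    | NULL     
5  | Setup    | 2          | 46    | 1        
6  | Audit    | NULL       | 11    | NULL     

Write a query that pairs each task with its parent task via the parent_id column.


This is a self-join: tasks is joined to a second copy of itself, matching each row's parent_id to another row's id. Use LEFT JOIN so rows with parent_id=NULL are kept.
  - task 1 (Migrate): parent_id=NULL -> NULL
  - task 2 (Refactor): parent_id=1 -> Migrate
  - task 3 (Document): parent_id=1 -> Migrate
  - task 4 (Review): parent_id=NULL -> NULL
  - task 5 (Setup): parent_id=1 -> Migrate
  - task 6 (Audit): parent_id=NULL -> NULL

SQL:
SELECT a.name AS item, b.name AS parent
FROM tasks a
LEFT JOIN tasks b ON a.parent_id = b.id

Result:
item     | parent 
---------+--------
Migrate  | NULL   
Refactor | Migrate
Document | Migrate
Review   | NULL   
Setup    | Migrate
Audit    | NULL   


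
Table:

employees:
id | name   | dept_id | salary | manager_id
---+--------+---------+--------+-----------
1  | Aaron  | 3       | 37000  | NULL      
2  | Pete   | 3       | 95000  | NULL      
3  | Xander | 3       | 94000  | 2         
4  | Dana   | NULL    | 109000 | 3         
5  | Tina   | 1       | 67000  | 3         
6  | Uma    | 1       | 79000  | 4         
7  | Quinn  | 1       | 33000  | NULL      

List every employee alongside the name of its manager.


This is a self-join: employees is joined to a second copy of itself, matching each row's manager_id to another row's id. Use LEFT JOIN so rows with manager_id=NULL are kept.
  - employee 1 (Aaron): manager_id=NULL -> NULL
  - employee 2 (Pete): manager_id=NULL -> NULL
  - employee 3 (Xander): manager_id=2 -> Pete
  - employee 4 (Dana): manager_id=3 -> Xander
  - employee 5 (Tina): manager_id=3 -> Xander
  - employee 6 (Uma): manager_id=4 -> Dana
  - employee 7 (Quinn): manager_id=NULL -> NULL

SQL:
SELECT a.name AS item, b.name AS manager
FROM employees a
LEFT JOIN employees b ON a.manager_id = b.id

Result:
item   | manager
-------+--------
Aaron  | NULL   
Pete   | NULL   
Xander | Pete   
Dana   | Xander 
Tina   | Xander 
Uma    | Dana   
Quinn  | NULL   


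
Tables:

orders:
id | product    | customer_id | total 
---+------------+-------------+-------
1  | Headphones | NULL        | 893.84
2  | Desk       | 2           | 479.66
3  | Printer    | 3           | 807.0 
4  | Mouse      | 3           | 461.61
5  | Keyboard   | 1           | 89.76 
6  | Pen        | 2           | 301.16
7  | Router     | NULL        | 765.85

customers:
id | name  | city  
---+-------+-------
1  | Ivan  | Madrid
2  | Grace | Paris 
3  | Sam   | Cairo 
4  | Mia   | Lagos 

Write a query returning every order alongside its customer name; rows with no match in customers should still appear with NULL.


LEFT JOIN keeps every row from orders (the left table); where customer_id has no match in customers, the customer columns become NULL. Walk through each order:
  - order 1 (Headphones): customer_id=NULL, no match -> kept with NULL
  - order 2 (Desk): customer_id=2 -> matches Grace
  - order 3 (Printer): customer_id=3 -> matches Sam
  - order 4 (Mouse): customer_id=3 -> matches Sam
  - order 5 (Keyboard): customer_id=1 -> matches Ivan
  - order 6 (Pen): customer_id=2 -> matches Grace
  - order 7 (Router): customer_id=NULL, no match -> kept with NULL
All 7 rows appear; 2 have NULL customer.

SQL:
SELECT a.product, b.name AS customer
FROM orders a
LEFT JOIN customers b ON a.customer_id = b.id

Result:
product    | customer
-----------+---------
Headphones | NULL    
Desk       | Grace   
Printer    | Sam     
Mouse      | Sam     
Keyboard   | Ivan    
Pen        | Grace   
Router     | NULL    


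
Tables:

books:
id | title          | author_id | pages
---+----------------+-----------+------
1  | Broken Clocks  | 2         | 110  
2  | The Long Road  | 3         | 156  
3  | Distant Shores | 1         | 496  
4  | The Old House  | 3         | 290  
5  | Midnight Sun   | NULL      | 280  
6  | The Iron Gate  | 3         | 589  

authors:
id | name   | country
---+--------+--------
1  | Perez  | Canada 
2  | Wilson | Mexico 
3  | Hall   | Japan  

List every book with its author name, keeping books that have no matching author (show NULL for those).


LEFT JOIN keeps every row from books (the left table); where author_id has no match in authors, the author columns become NULL. Walk through each book:
  - book 1 (Broken Clocks): author_id=2 -> matches Wilson
  - book 2 (The Long Road): author_id=3 -> matches Hall
  - book 3 (Distant Shores): author_id=1 -> matches Perez
  - book 4 (The Old House): author_id=3 -> matches Hall
  - book 5 (Midnight Sun): author_id=NULL, no match -> kept with NULL
  - book 6 (The Iron Gate): author_id=3 -> matches Hall
All 6 rows appear; 1 has NULL author.

SQL:
SELECT a.title, b.name AS author
FROM books a
LEFT JOIN authors b ON a.author_id = b.id

Result:
title          | author
---------------+-------
Broken Clocks  | Wilson
The Long Road  | Hall  
Distant Shores | Perez 
The Old House  | Hall  
Midnight Sun   | NULL  
The Iron Gate  | Hall  


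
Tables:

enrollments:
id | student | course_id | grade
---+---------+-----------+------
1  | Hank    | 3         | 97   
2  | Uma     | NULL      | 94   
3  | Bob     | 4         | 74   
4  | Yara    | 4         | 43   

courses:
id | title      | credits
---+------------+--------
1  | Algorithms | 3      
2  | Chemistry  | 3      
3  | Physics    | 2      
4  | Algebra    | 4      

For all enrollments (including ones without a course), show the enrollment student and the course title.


LEFT JOIN keeps every row from enrollments (the left table); where course_id has no match in courses, the course columns become NULL. Walk through each enrollment:
  - enrollment 1 (Hank): course_id=3 -> matches Physics
  - enrollment 2 (Uma): course_id=NULL, no match -> kept with NULL
  - enrollment 3 (Bob): course_id=4 -> matches Algebra
  - enrollment 4 (Yara): course_id=4 -> matches Algebra
All 4 rows appear; 1 has NULL course.

SQL:
SELECT a.student, b.title AS course
FROM enrollments a
LEFT JOIN courses b ON a.course_id = b.id

Result:
student | course 
--------+--------
Hank    | Physics
Uma     | NULL   
Bob     | Algebra
Yara    | Algebra


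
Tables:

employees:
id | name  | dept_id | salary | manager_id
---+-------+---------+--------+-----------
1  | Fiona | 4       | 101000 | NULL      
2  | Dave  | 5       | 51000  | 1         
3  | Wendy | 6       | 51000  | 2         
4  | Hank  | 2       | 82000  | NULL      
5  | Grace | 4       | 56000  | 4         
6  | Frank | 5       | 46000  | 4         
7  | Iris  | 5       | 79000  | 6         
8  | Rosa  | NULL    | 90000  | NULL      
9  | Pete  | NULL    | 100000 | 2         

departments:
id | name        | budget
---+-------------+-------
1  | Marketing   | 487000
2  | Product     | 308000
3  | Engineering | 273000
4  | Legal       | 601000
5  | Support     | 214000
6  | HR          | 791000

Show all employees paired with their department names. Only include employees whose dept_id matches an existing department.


INNER JOIN keeps only employees rows whose dept_id matches an id in departments. Walk through each employee:
  - employee 1 (Fiona): dept_id=4 -> matches Legal
  - employee 2 (Dave): dept_id=5 -> matches Support
  - employee 3 (Wendy): dept_id=6 -> matches HR
  - employee 4 (Hank): dept_id=2 -> matches Product
  - employee 5 (Grace): dept_id=4 -> matches Legal
  - employee 6 (Frank): dept_id=5 -> matches Support
  - employee 7 (Iris): dept_id=5 -> matches Support
  - employee 8 (Rosa): dept_id=NULL, no match -> dropped
  - employee 9 (Pete): dept_id=NULL, no match -> dropped
So 2 of 9 rows are dropped.

SQL:
SELECT a.name, b.name AS department
FROM employees a
INNER JOIN departments b ON a.dept_id = b.id

Result:
name  | department
------+-----------
Fiona | Legal     
Dave  | Support   
Wendy | HR        
Hank  | Product   
Grace | Legal     
Frank | Support   
Iris  | Support   


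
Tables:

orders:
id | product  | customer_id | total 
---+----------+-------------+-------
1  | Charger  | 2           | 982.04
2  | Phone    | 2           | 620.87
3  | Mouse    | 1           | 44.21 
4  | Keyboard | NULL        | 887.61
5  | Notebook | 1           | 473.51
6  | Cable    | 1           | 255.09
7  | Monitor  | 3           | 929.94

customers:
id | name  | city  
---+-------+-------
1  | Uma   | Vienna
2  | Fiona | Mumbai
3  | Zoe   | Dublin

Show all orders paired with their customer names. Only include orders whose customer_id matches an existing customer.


INNER JOIN keeps only orders rows whose customer_id matches an id in customers. Walk through each order:
  - order 1 (Charger): customer_id=2 -> matches Fiona
  - order 2 (Phone): customer_id=2 -> matches Fiona
  - order 3 (Mouse): customer_id=1 -> matches Uma
  - order 4 (Keyboard): customer_id=NULL, no match -> dropped
  - order 5 (Notebook): customer_id=1 -> matches Uma
  - order 6 (Cable): customer_id=1 -> matches Uma
  - order 7 (Monitor): customer_id=3 -> matches Zoe
So 1 of 7 rows is dropped.

SQL:
SELECT a.product, b.name AS customer
FROM orders a
INNER JOIN customers b ON a.customer_id = b.id

Result:
product  | customer
---------+---------
Charger  | Fiona   
Phone    | Fiona   
Mouse    | Uma     
Notebook | Uma     
Cable    | Uma     
Monitor  | Zoe     
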